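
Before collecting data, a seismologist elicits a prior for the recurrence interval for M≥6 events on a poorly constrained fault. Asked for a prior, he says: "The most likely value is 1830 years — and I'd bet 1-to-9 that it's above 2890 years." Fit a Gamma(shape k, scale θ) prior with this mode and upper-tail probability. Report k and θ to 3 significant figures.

Gamma(k,θ) with k>1 has mode (k−1)θ, so θ = 1830/(k−1).
Need P(X < 2890) = 0.9 with θ tied to k this way. Start at k = 2, θ = 1830: P(X<2890) ≈ 0.468.
Too low — raise k to concentrate. Iterating converges to k ≈ 9.98.
Then θ = 1830/(9.98−1) ≈ 204.

k ≈ 9.98, θ ≈ 204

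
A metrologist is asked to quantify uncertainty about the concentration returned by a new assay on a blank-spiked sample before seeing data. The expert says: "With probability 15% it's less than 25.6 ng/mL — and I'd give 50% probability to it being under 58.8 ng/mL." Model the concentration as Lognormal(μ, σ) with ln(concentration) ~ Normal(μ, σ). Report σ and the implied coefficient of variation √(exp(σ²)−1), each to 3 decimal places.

If T ~ Lognormal(μ,σ) then ln T ~ Normal(μ,σ), so the p-quantile of ln T is μ + z_p·σ.
ln(25.6) = 3.243 and ln(58.8) = 4.074; z_{0.15} = -1.036, z_{0.5} = 0.
σ = (4.074 − 3.243)/(0 − (-1.036)) = 0.802.
μ = 3.243 − (-1.036)·0.802 = 4.074.
CV = √(exp(σ²)−1) = √(exp(0.6437)−1) = 0.951.

σ ≈ 0.802, CV ≈ 0.951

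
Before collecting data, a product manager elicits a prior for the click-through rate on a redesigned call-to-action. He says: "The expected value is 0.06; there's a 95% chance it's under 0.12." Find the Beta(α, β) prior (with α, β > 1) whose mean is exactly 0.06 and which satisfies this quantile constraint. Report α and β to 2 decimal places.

α ≈ 3.28, β ≈ 51.37

With mean 0.06 fixed, write α = 0.06s, β = 0.94s where s = α+β.
Need P(θ < 0.12) = 0.95 under Beta(0.06s, 0.94s). Normal approximation: (q−m)/√(m(1−m)/s) ≈ z_{0.95} = 1.64, so s ≈ 0.06·0.94·(1.64)²/(0.12−0.06)² = 42.4.
At s = 42.4: P(θ<0.12) ≈ 0.932. Adjusting to match 0.95 gives s ≈ 54.65.
So α = 0.06·54.65 ≈ 3.28, β = 0.94·54.65 ≈ 51.37.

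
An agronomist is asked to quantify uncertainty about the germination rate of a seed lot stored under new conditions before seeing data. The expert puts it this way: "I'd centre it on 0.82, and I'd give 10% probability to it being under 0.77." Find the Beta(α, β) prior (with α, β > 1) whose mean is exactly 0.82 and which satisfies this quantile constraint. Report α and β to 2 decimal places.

With mean 0.82 fixed, write α = 0.82s, β = 0.18s where s = α+β.
Need P(θ < 0.77) = 0.1 under Beta(0.82s, 0.18s). Normal approximation: (q−m)/√(m(1−m)/s) ≈ z_{0.1} = -1.28, so s ≈ 0.82·0.18·(-1.28)²/(0.77−0.82)² = 97.0.
At s = 97.0: P(θ<0.77) ≈ 0.105. Adjusting to match 0.1 gives s ≈ 101.35.
So α = 0.82·101.35 ≈ 83.10, β = 0.18·101.35 ≈ 18.24.

α ≈ 83.10, β ≈ 18.24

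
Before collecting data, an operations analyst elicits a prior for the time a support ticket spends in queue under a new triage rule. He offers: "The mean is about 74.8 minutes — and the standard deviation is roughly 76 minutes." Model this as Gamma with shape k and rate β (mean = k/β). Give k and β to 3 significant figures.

k ≈ 0.969, β ≈ 0.013

For Gamma(k, rate β): mean = k/β, variance = k/β², so CV = 1/√k.
CV = SD/mean = 76/74.8 = 1.016, hence k = 1/CV² = 0.969.
Then β = k/mean = 0.969/74.8 = 0.013.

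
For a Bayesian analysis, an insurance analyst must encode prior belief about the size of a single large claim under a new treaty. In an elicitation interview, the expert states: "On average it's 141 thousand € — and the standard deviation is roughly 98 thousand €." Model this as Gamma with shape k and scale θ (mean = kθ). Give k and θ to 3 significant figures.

For Gamma(k, scale θ): mean = kθ, variance = kθ², so CV = 1/√k.
CV = SD/mean = 98/141 = 0.695, hence k = 1/CV² = 2.07.
Then θ = mean/k = 141/2.07 = 68.1.

k ≈ 2.07, θ ≈ 68.1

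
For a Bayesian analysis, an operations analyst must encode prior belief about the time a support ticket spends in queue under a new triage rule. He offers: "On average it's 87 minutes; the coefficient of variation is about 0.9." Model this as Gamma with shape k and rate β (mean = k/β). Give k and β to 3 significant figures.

k ≈ 1.23, β ≈ 0.0142

For Gamma(k, rate β): mean = k/β, variance = k/β², so CV = 1/√k.
CV = 0.9, hence k = 1/CV² = 1.23.
Then β = k/mean = 1.23/87 = 0.0142.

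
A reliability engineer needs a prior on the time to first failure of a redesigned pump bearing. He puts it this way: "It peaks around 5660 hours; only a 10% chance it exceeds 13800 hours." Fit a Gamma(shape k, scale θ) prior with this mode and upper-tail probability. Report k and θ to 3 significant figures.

k ≈ 3.42, θ ≈ 2340

Gamma(k,θ) with k>1 has mode (k−1)θ, so θ = 5660/(k−1).
Need P(X < 13800) = 0.9 with θ tied to k this way. Start at k = 2, θ = 5660: P(X<13800) ≈ 0.700.
Too low — raise k to concentrate. Iterating converges to k ≈ 3.42.
Then θ = 5660/(3.42−1) ≈ 2340.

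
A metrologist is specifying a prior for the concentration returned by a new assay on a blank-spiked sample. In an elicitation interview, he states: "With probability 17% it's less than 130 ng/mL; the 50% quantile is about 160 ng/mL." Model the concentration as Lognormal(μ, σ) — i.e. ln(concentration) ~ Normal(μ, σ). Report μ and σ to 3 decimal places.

If T ~ Lognormal(μ,σ) then ln T ~ Normal(μ,σ), so the p-quantile of ln T is μ + z_p·σ.
ln(130) = 4.868 and ln(160) = 5.075; z_{0.17} = -0.9542, z_{0.5} = 0.
σ = (5.075 − 4.868)/(0 − (-0.9542)) = 0.218.
μ = 4.868 − (-0.9542)·0.218 = 5.075.

μ ≈ 5.075, σ ≈ 0.218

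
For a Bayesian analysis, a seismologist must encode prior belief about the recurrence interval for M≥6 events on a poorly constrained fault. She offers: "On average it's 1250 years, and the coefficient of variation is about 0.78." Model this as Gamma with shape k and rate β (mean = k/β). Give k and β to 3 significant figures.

For Gamma(k, rate β): mean = k/β, variance = k/β², so CV = 1/√k.
CV = 0.78, hence k = 1/CV² = 1.64.
Then β = k/mean = 1.64/1250 = 0.00131.

k ≈ 1.64, β ≈ 0.00131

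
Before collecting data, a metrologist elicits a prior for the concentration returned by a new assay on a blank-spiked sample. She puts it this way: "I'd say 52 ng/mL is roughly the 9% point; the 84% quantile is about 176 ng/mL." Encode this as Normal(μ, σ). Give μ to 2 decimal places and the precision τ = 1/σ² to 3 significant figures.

For Normal(μ,σ), the p-quantile is μ + z_p·σ. Here z_{0.09} = -1.341, z_{0.84} = 0.9945.
So 52 = μ − 1.341σ and 176 = μ + 0.9945σ.
Subtracting: σ = (176 − 52)/(0.9945 − (-1.341)) = 53.10.
Then μ = 52 − (-1.341)·53.10 = 123.19.
Precision τ = 1/σ² = 1/53.1² = 0.000355.

μ = 123.19, τ = 0.000355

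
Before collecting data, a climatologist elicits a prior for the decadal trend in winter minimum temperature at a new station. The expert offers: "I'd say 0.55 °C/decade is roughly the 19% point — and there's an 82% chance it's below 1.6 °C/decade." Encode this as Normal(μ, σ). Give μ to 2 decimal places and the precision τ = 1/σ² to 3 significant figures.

μ = 1.06, τ = 2.92

For Normal(μ,σ), the p-quantile is μ + z_p·σ. Here z_{0.19} = -0.8779, z_{0.82} = 0.9154.
So 0.55 = μ − 0.8779σ and 1.6 = μ + 0.9154σ.
Subtracting: σ = (1.6 − 0.55)/(0.9154 − (-0.8779)) = 0.59.
Then μ = 0.55 − (-0.8779)·0.59 = 1.06.
Precision τ = 1/σ² = 1/0.5855² = 2.92.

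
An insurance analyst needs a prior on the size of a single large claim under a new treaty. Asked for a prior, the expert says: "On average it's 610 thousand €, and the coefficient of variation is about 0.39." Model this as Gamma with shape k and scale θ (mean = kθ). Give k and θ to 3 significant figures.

For Gamma(k, scale θ): mean = kθ, variance = kθ², so CV = 1/√k.
CV = 0.39, hence k = 1/CV² = 6.57.
Then θ = mean/k = 610/6.57 = 92.8.

k ≈ 6.57, θ ≈ 92.8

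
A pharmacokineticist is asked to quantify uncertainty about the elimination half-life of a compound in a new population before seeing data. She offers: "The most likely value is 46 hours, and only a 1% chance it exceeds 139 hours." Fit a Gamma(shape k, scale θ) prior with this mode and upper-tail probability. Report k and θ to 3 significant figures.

k ≈ 4.67, θ ≈ 12.5

Gamma(k,θ) with k>1 has mode (k−1)θ, so θ = 46/(k−1).
Need P(X < 139) = 0.99 with θ tied to k this way. Start at k = 2, θ = 46: P(X<139) ≈ 0.804.
Too low — raise k to concentrate. Iterating converges to k ≈ 4.67.
Then θ = 46/(4.67−1) ≈ 12.5.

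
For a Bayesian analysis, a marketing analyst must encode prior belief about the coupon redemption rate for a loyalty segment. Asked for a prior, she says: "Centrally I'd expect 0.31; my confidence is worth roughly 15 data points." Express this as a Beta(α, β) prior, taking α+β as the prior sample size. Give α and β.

Under the effective-sample-size interpretation, Beta(α, β) has prior mean α/(α+β) and prior sample size α+β.
So α+β = 15 and α/(α+β) = 0.31, giving α = 0.31·15 = 4.65 and β = 15 − 4.65 = 10.35.

α = 4.65, β = 10.35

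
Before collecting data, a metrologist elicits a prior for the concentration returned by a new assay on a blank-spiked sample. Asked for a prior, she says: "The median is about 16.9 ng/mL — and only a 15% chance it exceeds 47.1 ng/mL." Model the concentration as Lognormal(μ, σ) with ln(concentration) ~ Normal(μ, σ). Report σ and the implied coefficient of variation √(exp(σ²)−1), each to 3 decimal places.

σ ≈ 0.989, CV ≈ 1.288

If T ~ Lognormal(μ,σ) then ln T ~ Normal(μ,σ), so the p-quantile of ln T is μ + z_p·σ.
ln(16.9) = 2.827 and ln(47.1) = 3.852; z_{0.5} = 0, z_{0.85} = 1.036.
σ = (3.852 − 2.827)/(1.036 − (0)) = 0.989.
μ = 2.827 − (0)·0.989 = 2.827.
CV = √(exp(σ²)−1) = √(exp(0.9780)−1) = 1.288.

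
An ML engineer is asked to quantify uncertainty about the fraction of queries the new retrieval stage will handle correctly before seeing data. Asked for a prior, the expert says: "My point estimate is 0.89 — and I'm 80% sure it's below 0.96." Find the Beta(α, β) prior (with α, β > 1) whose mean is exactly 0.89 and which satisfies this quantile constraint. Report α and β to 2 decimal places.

With mean 0.89 fixed, write α = 0.89s, β = 0.11s where s = α+β.
Need P(θ < 0.96) = 0.8 under Beta(0.89s, 0.11s). Normal approximation: (q−m)/√(m(1−m)/s) ≈ z_{0.8} = 0.842, so s ≈ 0.89·0.11·(0.842)²/(0.96−0.89)² = 14.2.
At s = 14.2: P(θ<0.96) ≈ 0.806. Adjusting to match 0.8 gives s ≈ 13.74.
So α = 0.89·13.74 ≈ 12.22, β = 0.11·13.74 ≈ 1.51.

α ≈ 12.22, β ≈ 1.51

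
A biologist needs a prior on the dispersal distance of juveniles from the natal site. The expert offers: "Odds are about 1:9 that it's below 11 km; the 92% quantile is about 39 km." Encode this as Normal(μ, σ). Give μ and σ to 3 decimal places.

For Normal(μ,σ), the p-quantile is μ + z_p·σ. Here z_{0.1} = -1.282, z_{0.92} = 1.405.
So 11 = μ − 1.282σ and 39 = μ + 1.405σ.
Subtracting: σ = (39 − 11)/(1.405 − (-1.282)) = 10.422.
Then μ = 11 − (-1.282)·10.422 = 24.356.

μ = 24.356, σ = 10.422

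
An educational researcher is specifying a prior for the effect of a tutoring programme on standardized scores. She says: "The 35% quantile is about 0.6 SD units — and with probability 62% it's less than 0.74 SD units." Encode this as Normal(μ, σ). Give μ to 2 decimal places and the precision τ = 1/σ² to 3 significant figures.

μ = 0.68, τ = 24.3

The p-quantile of Normal(μ,σ) is μ + z_p·σ, with z_{0.35} = -0.3853 and z_{0.62} = 0.3055.
Eliminate σ: μ = (z₂·x₁ − z₁·x₂)/(z₂ − z₁) = (0.3055·0.6 − (-0.3853)·0.74)/0.6908 = 0.68.
Then σ = (x₂ − x₁)/(z₂ − z₁) = (0.74 − 0.6)/0.6908 = 0.20.
Precision τ = 1/σ² = 1/0.2027² = 24.3.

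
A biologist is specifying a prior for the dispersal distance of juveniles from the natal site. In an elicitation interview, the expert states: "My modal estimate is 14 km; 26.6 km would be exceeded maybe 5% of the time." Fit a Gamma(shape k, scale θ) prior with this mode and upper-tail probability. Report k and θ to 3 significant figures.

Gamma(k,θ) with k>1 has mode (k−1)θ, so θ = 14/(k−1).
Need P(X < 26.6) = 0.95 with θ tied to k this way. Start at k = 2, θ = 14: P(X<26.6) ≈ 0.566.
Too low — raise k to concentrate. Iterating converges to k ≈ 7.75.
Then θ = 14/(7.75−1) ≈ 2.07.

k ≈ 7.75, θ ≈ 2.07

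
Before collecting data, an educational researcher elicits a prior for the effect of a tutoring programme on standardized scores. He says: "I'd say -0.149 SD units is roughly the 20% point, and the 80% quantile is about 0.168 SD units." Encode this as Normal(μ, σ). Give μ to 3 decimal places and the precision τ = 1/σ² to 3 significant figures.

For Normal(μ,σ), the p-quantile is μ + z_p·σ. Here z_{0.2} = -0.8416, z_{0.8} = 0.8416.
So -0.149 = μ − 0.8416σ and 0.168 = μ + 0.8416σ.
Subtracting: σ = (0.168 − -0.149)/(0.8416 − (-0.8416)) = 0.188.
Then μ = -0.149 − (-0.8416)·0.188 = 0.009.
Precision τ = 1/σ² = 1/0.1883² = 28.2.

μ = 0.009, τ = 28.2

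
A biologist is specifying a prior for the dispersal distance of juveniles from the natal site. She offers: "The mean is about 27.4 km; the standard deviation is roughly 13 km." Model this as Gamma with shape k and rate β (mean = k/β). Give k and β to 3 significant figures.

k ≈ 4.44, β ≈ 0.162

For Gamma(k, rate β): mean = k/β, variance = k/β², so CV = 1/√k.
CV = SD/mean = 13/27.4 = 0.4745, hence k = 1/CV² = 4.44.
Then β = k/mean = 4.44/27.4 = 0.162.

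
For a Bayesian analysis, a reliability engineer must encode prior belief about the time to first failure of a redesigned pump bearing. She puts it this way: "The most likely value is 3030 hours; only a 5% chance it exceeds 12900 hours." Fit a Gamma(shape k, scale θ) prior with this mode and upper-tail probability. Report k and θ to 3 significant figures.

Gamma(k,θ) with k>1 has mode (k−1)θ, so θ = 3030/(k−1).
Need P(X < 12900) = 0.95 with θ tied to k this way. Start at k = 2, θ = 3030: P(X<12900) ≈ 0.926.
Too low — raise k to concentrate. Iterating converges to k ≈ 2.18.
Then θ = 3030/(2.18−1) ≈ 2560.

k ≈ 2.18, θ ≈ 2560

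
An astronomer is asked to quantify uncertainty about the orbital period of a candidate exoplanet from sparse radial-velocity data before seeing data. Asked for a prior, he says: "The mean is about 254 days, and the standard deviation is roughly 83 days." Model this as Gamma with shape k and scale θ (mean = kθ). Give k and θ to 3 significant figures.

For Gamma(k, scale θ): mean = kθ, variance = kθ², so CV = 1/√k.
CV = SD/mean = 83/254 = 0.3268, hence k = 1/CV² = 9.37.
Then θ = mean/k = 254/9.37 = 27.1.

k ≈ 9.37, θ ≈ 27.1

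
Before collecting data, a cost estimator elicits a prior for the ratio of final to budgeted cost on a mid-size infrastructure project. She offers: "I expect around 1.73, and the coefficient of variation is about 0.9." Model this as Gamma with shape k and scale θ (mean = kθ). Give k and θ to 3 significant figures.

k ≈ 1.23, θ ≈ 1.4

For Gamma(k, scale θ): mean = kθ, variance = kθ², so CV = 1/√k.
CV = 0.9, hence k = 1/CV² = 1.23.
Then θ = mean/k = 1.73/1.23 = 1.4.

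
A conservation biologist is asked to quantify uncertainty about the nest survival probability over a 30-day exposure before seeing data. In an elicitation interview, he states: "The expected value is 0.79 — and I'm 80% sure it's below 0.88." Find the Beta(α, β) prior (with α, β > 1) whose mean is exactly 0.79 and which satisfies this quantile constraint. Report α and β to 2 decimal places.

With mean 0.79 fixed, write α = 0.79s, β = 0.21s where s = α+β.
Need P(θ < 0.88) = 0.8 under Beta(0.79s, 0.21s). Normal approximation: (q−m)/√(m(1−m)/s) ≈ z_{0.8} = 0.842, so s ≈ 0.79·0.21·(0.842)²/(0.88−0.79)² = 14.5.
At s = 14.5: P(θ<0.88) ≈ 0.795. Adjusting to match 0.8 gives s ≈ 15.01.
So α = 0.79·15.01 ≈ 11.86, β = 0.21·15.01 ≈ 3.15.

α ≈ 11.86, β ≈ 3.15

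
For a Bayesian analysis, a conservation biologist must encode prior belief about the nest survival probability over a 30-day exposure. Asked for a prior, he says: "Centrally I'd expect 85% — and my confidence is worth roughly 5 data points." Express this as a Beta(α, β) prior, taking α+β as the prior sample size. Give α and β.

α = 4.25, β = 0.75

Under the effective-sample-size interpretation, Beta(α, β) has prior mean α/(α+β) and prior sample size α+β.
So α+β = 5 and α/(α+β) = 0.85, giving α = 0.85·5 = 4.25 and β = 5 − 4.25 = 0.75.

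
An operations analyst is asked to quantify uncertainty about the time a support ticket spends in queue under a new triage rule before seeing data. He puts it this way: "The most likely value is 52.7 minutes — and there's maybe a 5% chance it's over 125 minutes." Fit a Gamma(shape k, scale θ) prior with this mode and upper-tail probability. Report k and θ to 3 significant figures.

Gamma(k,θ) with k>1 has mode (k−1)θ, so θ = 52.7/(k−1).
Need P(X < 125) = 0.95 with θ tied to k this way. Start at k = 2, θ = 52.7: P(X<125) ≈ 0.685.
Too low — raise k to concentrate. Iterating converges to k ≈ 4.66.
Then θ = 52.7/(4.66−1) ≈ 14.4.

k ≈ 4.66, θ ≈ 14.4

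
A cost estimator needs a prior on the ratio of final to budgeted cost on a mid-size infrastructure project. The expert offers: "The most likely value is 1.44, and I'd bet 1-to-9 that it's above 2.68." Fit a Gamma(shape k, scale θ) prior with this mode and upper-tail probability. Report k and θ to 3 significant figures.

k ≈ 5.95, θ ≈ 0.291

Gamma(k,θ) with k>1 has mode (k−1)θ, so θ = 1.44/(k−1).
Need P(X < 2.68) = 0.9 with θ tied to k this way. Start at k = 2, θ = 1.44: P(X<2.68) ≈ 0.555.
Too low — raise k to concentrate. Iterating converges to k ≈ 5.95.
Then θ = 1.44/(5.95−1) ≈ 0.291.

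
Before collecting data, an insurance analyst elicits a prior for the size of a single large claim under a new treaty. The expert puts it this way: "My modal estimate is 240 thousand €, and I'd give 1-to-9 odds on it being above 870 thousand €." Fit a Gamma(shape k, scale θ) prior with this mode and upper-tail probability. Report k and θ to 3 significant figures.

k ≈ 2.12, θ ≈ 214

Gamma(k,θ) with k>1 has mode (k−1)θ, so θ = 240/(k−1).
Need P(X < 870) = 0.9 with θ tied to k this way. Start at k = 2, θ = 240: P(X<870) ≈ 0.877.
Too low — raise k to concentrate. Iterating converges to k ≈ 2.12.
Then θ = 240/(2.12−1) ≈ 214.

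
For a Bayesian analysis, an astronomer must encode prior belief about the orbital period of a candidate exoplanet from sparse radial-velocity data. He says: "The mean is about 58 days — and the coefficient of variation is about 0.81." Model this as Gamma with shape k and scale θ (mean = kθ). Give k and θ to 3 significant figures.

k ≈ 1.52, θ ≈ 38.1

For Gamma(k, scale θ): mean = kθ, variance = kθ², so CV = 1/√k.
CV = 0.81, hence k = 1/CV² = 1.52.
Then θ = mean/k = 58/1.52 = 38.1.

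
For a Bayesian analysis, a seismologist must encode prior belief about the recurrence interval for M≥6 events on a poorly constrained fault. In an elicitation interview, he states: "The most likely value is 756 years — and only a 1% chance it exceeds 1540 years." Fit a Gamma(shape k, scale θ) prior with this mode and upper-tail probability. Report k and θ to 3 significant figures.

Gamma(k,θ) with k>1 has mode (k−1)θ, so θ = 756/(k−1).
Need P(X < 1540) = 0.99 with θ tied to k this way. Start at k = 2, θ = 756: P(X<1540) ≈ 0.604.
Too low — raise k to concentrate. Iterating converges to k ≈ 10.7.
Then θ = 756/(10.7−1) ≈ 78.2.

k ≈ 10.7, θ ≈ 78.2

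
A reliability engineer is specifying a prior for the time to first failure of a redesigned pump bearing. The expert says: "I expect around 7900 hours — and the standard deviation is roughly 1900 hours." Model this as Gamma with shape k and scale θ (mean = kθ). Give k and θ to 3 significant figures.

For Gamma(k, scale θ): mean = kθ, variance = kθ², so CV = 1/√k.
CV = SD/mean = 1900/7900 = 0.2405, hence k = 1/CV² = 17.3.
Then θ = mean/k = 7900/17.3 = 457.

k ≈ 17.3, θ ≈ 457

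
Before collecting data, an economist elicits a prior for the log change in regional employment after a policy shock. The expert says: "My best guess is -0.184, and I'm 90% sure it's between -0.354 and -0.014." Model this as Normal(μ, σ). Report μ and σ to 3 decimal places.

A symmetric 90% interval runs μ ± z·σ with z = 1.645.
Half-width = 0.17, so σ = 0.17/1.645 = 0.103.
μ is the stated best guess, -0.184.

μ = -0.184, σ = 0.103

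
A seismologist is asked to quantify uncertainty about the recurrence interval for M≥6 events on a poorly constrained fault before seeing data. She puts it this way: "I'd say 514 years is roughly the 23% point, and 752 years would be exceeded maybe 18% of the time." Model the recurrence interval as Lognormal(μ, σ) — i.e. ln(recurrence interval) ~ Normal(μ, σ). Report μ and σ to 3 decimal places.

If T ~ Lognormal(μ,σ) then ln T ~ Normal(μ,σ), so the p-quantile of ln T is μ + z_p·σ.
ln(514) = 6.242 and ln(752) = 6.623; z_{0.23} = -0.7388, z_{0.82} = 0.9154.
σ = (6.623 − 6.242)/(0.9154 − (-0.7388)) = 0.230.
μ = 6.242 − (-0.7388)·0.230 = 6.412.

μ ≈ 6.412, σ ≈ 0.230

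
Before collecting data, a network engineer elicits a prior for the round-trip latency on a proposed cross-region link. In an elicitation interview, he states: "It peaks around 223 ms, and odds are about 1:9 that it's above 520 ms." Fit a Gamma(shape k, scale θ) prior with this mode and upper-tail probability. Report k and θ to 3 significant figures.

Gamma(k,θ) with k>1 has mode (k−1)θ, so θ = 223/(k−1).
Need P(X < 520) = 0.9 with θ tied to k this way. Start at k = 2, θ = 223: P(X<520) ≈ 0.676.
Too low — raise k to concentrate. Iterating converges to k ≈ 3.68.
Then θ = 223/(3.68−1) ≈ 83.1.

k ≈ 3.68, θ ≈ 83.1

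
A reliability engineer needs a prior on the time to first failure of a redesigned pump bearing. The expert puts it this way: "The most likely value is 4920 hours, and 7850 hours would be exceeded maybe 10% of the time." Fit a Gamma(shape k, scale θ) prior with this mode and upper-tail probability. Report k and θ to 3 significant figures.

Gamma(k,θ) with k>1 has mode (k−1)θ, so θ = 4920/(k−1).
Need P(X < 7850) = 0.9 with θ tied to k this way. Start at k = 2, θ = 4920: P(X<7850) ≈ 0.474.
Too low — raise k to concentrate. Iterating converges to k ≈ 9.6.
Then θ = 4920/(9.6−1) ≈ 572.

k ≈ 9.6, θ ≈ 572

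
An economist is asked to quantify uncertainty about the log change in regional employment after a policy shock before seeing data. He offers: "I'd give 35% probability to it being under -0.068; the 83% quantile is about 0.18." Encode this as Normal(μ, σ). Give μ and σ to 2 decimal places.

μ = 0.00, σ = 0.19

For Normal(μ,σ), the p-quantile is μ + z_p·σ. Here z_{0.35} = -0.3853, z_{0.83} = 0.9542.
So -0.068 = μ − 0.3853σ and 0.18 = μ + 0.9542σ.
Subtracting: σ = (0.18 − -0.068)/(0.9542 − (-0.3853)) = 0.19.
Then μ = -0.068 − (-0.3853)·0.19 = 0.00.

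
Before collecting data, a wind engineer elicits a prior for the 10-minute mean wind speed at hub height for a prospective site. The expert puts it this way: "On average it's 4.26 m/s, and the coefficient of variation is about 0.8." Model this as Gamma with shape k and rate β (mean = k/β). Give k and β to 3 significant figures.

For Gamma(k, rate β): mean = k/β, variance = k/β², so CV = 1/√k.
CV = 0.8, hence k = 1/CV² = 1.56.
Then β = k/mean = 1.56/4.26 = 0.367.

k ≈ 1.56, β ≈ 0.367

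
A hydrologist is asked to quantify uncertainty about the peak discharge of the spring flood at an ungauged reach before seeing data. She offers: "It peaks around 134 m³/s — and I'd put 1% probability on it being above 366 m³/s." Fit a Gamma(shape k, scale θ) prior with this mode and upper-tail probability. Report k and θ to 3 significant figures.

Gamma(k,θ) with k>1 has mode (k−1)θ, so θ = 134/(k−1).
Need P(X < 366) = 0.99 with θ tied to k this way. Start at k = 2, θ = 134: P(X<366) ≈ 0.757.
Too low — raise k to concentrate. Iterating converges to k ≈ 5.56.
Then θ = 134/(5.56−1) ≈ 29.4.

k ≈ 5.56, θ ≈ 29.4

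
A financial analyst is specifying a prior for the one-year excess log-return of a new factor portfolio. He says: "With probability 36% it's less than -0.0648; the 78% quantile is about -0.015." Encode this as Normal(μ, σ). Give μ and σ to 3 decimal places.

The p-quantile of Normal(μ,σ) is μ + z_p·σ, with z_{0.36} = -0.3585 and z_{0.78} = 0.7722.
Eliminate σ: μ = (z₂·x₁ − z₁·x₂)/(z₂ − z₁) = (0.7722·-0.0648 − (-0.3585)·-0.015)/1.131 = -0.049.
Then σ = (x₂ − x₁)/(z₂ − z₁) = (-0.015 − -0.0648)/1.131 = 0.044.

μ = -0.049, σ = 0.044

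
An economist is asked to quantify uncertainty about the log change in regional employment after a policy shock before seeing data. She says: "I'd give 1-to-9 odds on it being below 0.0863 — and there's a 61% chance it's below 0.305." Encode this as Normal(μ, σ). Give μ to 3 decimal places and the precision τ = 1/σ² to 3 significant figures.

μ = 0.266, τ = 50.9

The p-quantile of Normal(μ,σ) is μ + z_p·σ, with z_{0.1} = -1.282 and z_{0.61} = 0.2793.
Eliminate σ: μ = (z₂·x₁ − z₁·x₂)/(z₂ − z₁) = (0.2793·0.0863 − (-1.282)·0.305)/1.561 = 0.266.
Then σ = (x₂ − x₁)/(z₂ − z₁) = (0.305 − 0.0863)/1.561 = 0.140.
Precision τ = 1/σ² = 1/0.1401² = 50.9.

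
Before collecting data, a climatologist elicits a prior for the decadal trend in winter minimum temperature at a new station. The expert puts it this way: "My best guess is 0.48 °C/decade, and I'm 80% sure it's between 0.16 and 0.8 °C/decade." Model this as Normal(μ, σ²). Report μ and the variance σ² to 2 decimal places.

A symmetric 80% interval runs μ ± z·σ with z = 1.282.
Half-width = 0.32, so σ = 0.32/1.282 = 0.250 and σ² = 0.06.
μ is the stated best guess, 0.48.

μ = 0.48, σ² = 0.06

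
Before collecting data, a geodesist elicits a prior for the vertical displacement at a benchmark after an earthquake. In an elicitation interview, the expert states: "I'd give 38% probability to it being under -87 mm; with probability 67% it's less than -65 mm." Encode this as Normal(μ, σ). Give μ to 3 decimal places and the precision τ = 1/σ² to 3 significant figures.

The p-quantile of Normal(μ,σ) is μ + z_p·σ, with z_{0.38} = -0.3055 and z_{0.67} = 0.4399.
Eliminate σ: μ = (z₂·x₁ − z₁·x₂)/(z₂ − z₁) = (0.4399·-87 − (-0.3055)·-65)/0.7454 = -77.984.
Then σ = (x₂ − x₁)/(z₂ − z₁) = (-65 − -87)/0.7454 = 29.515.
Precision τ = 1/σ² = 1/29.51² = 0.00115.

μ = -77.984, τ = 0.00115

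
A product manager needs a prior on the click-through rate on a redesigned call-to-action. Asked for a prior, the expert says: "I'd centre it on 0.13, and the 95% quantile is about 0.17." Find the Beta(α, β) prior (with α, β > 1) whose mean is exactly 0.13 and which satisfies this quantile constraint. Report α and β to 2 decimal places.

With mean 0.13 fixed, write α = 0.13s, β = 0.87s where s = α+β.
Need P(θ < 0.17) = 0.95 under Beta(0.13s, 0.87s). Normal approximation: (q−m)/√(m(1−m)/s) ≈ z_{0.95} = 1.64, so s ≈ 0.13·0.87·(1.64)²/(0.17−0.13)² = 191.2.
At s = 191.2: P(θ<0.17) ≈ 0.942. Adjusting to match 0.95 gives s ≈ 209.96.
So α = 0.13·209.96 ≈ 27.29, β = 0.87·209.96 ≈ 182.67.

α ≈ 27.29, β ≈ 182.67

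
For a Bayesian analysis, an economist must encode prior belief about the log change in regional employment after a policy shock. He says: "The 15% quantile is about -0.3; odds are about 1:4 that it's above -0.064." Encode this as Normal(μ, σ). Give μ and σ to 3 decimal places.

μ = -0.170, σ = 0.126

For Normal(μ,σ), the p-quantile is μ + z_p·σ. Here z_{0.15} = -1.036, z_{0.8} = 0.8416.
So -0.3 = μ − 1.036σ and -0.064 = μ + 0.8416σ.
Subtracting: σ = (-0.064 − -0.3)/(0.8416 − (-1.036)) = 0.126.
Then μ = -0.3 − (-1.036)·0.126 = -0.170.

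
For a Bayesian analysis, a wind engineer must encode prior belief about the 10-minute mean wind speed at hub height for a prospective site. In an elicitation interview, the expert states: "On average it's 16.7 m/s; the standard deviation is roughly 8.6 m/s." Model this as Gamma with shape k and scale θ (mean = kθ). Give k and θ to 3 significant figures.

For Gamma(k, scale θ): mean = kθ, variance = kθ², so CV = 1/√k.
CV = SD/mean = 8.6/16.7 = 0.515, hence k = 1/CV² = 3.77.
Then θ = mean/k = 16.7/3.77 = 4.43.

k ≈ 3.77, θ ≈ 4.43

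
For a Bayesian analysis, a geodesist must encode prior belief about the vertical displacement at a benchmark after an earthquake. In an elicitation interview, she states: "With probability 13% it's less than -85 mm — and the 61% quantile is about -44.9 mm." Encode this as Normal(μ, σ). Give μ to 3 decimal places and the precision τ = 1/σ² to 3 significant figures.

μ = -52.868, τ = 0.00123

For Normal(μ,σ), the p-quantile is μ + z_p·σ. Here z_{0.13} = -1.126, z_{0.61} = 0.2793.
So -85 = μ − 1.126σ and -44.9 = μ + 0.2793σ.
Subtracting: σ = (-44.9 − -85)/(0.2793 − (-1.126)) = 28.527.
Then μ = -85 − (-1.126)·28.527 = -52.868.
Precision τ = 1/σ² = 1/28.53² = 0.00123.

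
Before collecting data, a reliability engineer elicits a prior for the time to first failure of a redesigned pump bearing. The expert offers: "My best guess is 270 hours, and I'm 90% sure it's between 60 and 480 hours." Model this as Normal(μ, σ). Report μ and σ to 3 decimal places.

A symmetric 90% interval runs μ ± z·σ with z = 1.645.
Half-width = 210, so σ = 210/1.645 = 127.671.
μ is the stated best guess, 270.000.

μ = 270.000, σ = 127.671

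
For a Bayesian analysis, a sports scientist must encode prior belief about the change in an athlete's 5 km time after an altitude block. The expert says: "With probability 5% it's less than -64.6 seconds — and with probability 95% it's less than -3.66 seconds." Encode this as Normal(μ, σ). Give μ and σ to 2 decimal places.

For Normal(μ,σ), the p-quantile is μ + z_p·σ. Here z_{0.05} = -1.645, z_{0.95} = 1.645.
So -64.6 = μ − 1.645σ and -3.66 = μ + 1.645σ.
Subtracting: σ = (-3.66 − -64.6)/(1.645 − (-1.645)) = 18.52.
Then μ = -64.6 − (-1.645)·18.52 = -34.13.

μ = -34.13, σ = 18.52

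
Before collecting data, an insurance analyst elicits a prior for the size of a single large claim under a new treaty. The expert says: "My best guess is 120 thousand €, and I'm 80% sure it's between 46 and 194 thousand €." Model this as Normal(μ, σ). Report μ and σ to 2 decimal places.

μ = 120.00, σ = 57.74

A symmetric 80% interval runs μ ± z·σ with z = 1.282.
Half-width = 74, so σ = 74/1.282 = 57.74.
μ is the stated best guess, 120.00.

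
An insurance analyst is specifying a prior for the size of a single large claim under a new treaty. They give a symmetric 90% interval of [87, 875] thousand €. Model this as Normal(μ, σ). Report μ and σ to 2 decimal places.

A symmetric 90% interval runs μ ± z·σ with z = 1.645.
Half-width = 394, so σ = 394/1.645 = 239.53.
μ is the interval midpoint, 481.00.

μ = 481.00, σ = 239.53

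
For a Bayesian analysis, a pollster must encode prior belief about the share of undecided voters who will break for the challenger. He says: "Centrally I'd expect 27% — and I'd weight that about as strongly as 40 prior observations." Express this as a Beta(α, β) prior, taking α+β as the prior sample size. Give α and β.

Under the effective-sample-size interpretation, Beta(α, β) has prior mean α/(α+β) and prior sample size α+β.
So α+β = 40 and α/(α+β) = 0.27, giving α = 0.27·40 = 10.8 and β = 40 − 10.8 = 29.2.

α = 10.8, β = 29.2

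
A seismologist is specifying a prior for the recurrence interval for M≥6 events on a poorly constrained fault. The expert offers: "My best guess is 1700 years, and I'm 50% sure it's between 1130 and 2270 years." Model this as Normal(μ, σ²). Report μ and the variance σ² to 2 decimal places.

μ = 1700.00, σ² = 714165.72

A symmetric 50% interval runs μ ± z·σ with z = 0.6745.
Half-width = 570, so σ = 570/0.6745 = 845.083 and σ² = 714165.72.
μ is the stated best guess, 1700.00.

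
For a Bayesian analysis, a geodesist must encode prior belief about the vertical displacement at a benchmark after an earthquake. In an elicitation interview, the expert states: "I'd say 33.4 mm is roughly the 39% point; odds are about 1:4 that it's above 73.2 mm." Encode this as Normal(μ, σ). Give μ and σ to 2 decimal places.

μ = 43.32, σ = 35.51

The p-quantile of Normal(μ,σ) is μ + z_p·σ, with z_{0.39} = -0.2793 and z_{0.8} = 0.8416.
Eliminate σ: μ = (z₂·x₁ − z₁·x₂)/(z₂ − z₁) = (0.8416·33.4 − (-0.2793)·73.2)/1.121 = 43.32.
Then σ = (x₂ − x₁)/(z₂ − z₁) = (73.2 − 33.4)/1.121 = 35.51.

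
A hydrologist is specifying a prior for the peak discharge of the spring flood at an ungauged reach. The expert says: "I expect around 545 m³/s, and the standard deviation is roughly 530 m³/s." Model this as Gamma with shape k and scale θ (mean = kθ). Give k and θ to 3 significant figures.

k ≈ 1.06, θ ≈ 515

For Gamma(k, scale θ): mean = kθ, variance = kθ², so CV = 1/√k.
CV = SD/mean = 530/545 = 0.9725, hence k = 1/CV² = 1.06.
Then θ = mean/k = 545/1.06 = 515.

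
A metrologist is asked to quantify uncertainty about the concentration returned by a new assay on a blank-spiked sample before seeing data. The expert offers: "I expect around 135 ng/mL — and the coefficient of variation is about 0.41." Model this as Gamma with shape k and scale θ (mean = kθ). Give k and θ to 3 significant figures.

For Gamma(k, scale θ): mean = kθ, variance = kθ², so CV = 1/√k.
CV = 0.41, hence k = 1/CV² = 5.95.
Then θ = mean/k = 135/5.95 = 22.7.

k ≈ 5.95, θ ≈ 22.7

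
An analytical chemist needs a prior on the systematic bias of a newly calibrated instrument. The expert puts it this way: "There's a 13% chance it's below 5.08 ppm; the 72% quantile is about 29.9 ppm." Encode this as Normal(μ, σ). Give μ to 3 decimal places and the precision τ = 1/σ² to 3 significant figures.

μ = 21.436, τ = 0.00474

For Normal(μ,σ), the p-quantile is μ + z_p·σ. Here z_{0.13} = -1.126, z_{0.72} = 0.5828.
So 5.08 = μ − 1.126σ and 29.9 = μ + 0.5828σ.
Subtracting: σ = (29.9 − 5.08)/(0.5828 − (-1.126)) = 14.521.
Then μ = 5.08 − (-1.126)·14.521 = 21.436.
Precision τ = 1/σ² = 1/14.52² = 0.00474.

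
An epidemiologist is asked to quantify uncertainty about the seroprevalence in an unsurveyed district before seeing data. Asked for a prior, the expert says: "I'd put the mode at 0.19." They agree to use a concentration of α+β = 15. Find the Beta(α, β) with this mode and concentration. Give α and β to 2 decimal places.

For α,β > 1 the Beta mode is (α−1)/(α+β−2). With α+β = 15, the mode is (α−1)/13.
Set (α−1)/13 = 0.19 → α = 1 + 0.19·13 = 3.47.
β = 15 − α = 11.53.

α = 3.47, β = 11.53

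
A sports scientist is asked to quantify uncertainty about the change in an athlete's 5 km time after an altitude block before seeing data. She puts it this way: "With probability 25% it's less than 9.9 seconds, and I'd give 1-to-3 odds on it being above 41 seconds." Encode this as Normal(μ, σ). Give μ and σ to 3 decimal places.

μ = 25.450, σ = 23.054

For Normal(μ,σ), the p-quantile is μ + z_p·σ. Here z_{0.25} = -0.6745, z_{0.75} = 0.6745.
So 9.9 = μ − 0.6745σ and 41 = μ + 0.6745σ.
Subtracting: σ = (41 − 9.9)/(0.6745 − (-0.6745)) = 23.054.
Then μ = 9.9 − (-0.6745)·23.054 = 25.450.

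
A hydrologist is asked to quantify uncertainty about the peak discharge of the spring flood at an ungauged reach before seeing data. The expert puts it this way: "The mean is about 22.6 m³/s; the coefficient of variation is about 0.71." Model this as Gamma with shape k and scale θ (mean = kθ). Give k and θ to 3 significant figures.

For Gamma(k, scale θ): mean = kθ, variance = kθ², so CV = 1/√k.
CV = 0.71, hence k = 1/CV² = 1.98.
Then θ = mean/k = 22.6/1.98 = 11.4.

k ≈ 1.98, θ ≈ 11.4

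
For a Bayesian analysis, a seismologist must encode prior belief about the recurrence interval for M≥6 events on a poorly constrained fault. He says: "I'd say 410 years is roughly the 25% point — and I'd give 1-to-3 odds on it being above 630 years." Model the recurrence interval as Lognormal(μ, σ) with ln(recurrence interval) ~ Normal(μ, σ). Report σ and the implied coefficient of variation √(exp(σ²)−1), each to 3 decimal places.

σ ≈ 0.318, CV ≈ 0.327

If T ~ Lognormal(μ,σ) then ln T ~ Normal(μ,σ), so the p-quantile of ln T is μ + z_p·σ.
ln(410) = 6.016 and ln(630) = 6.446; z_{0.25} = -0.6745, z_{0.75} = 0.6745.
σ = (6.446 − 6.016)/(0.6745 − (-0.6745)) = 0.318.
μ = 6.016 − (-0.6745)·0.318 = 6.231.
CV = √(exp(σ²)−1) = √(exp(0.1014)−1) = 0.327.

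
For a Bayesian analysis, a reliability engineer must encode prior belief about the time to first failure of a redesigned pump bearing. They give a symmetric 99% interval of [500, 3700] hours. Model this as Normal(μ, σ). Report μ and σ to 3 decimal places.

A symmetric 99% interval runs μ ± z·σ with z = 2.576.
Half-width = 1600, so σ = 1600/2.576 = 621.159.
μ is the interval midpoint, 2100.000.

μ = 2100.000, σ = 621.159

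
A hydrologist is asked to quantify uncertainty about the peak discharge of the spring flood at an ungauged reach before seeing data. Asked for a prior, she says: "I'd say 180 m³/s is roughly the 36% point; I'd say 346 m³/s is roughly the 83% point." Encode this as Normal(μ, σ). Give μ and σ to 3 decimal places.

μ = 225.332, σ = 126.464

The p-quantile of Normal(μ,σ) is μ + z_p·σ, with z_{0.36} = -0.3585 and z_{0.83} = 0.9542.
Eliminate σ: μ = (z₂·x₁ − z₁·x₂)/(z₂ − z₁) = (0.9542·180 − (-0.3585)·346)/1.313 = 225.332.
Then σ = (x₂ − x₁)/(z₂ − z₁) = (346 − 180)/1.313 = 126.464.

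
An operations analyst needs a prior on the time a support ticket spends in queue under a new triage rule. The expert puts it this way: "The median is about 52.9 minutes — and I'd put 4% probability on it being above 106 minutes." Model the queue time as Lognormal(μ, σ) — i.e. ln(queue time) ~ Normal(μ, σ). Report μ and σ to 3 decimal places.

If T ~ Lognormal(μ,σ) then ln T ~ Normal(μ,σ), so the p-quantile of ln T is μ + z_p·σ.
ln(52.9) = 3.968 and ln(106) = 4.663; z_{0.5} = 0, z_{0.96} = 1.751.
σ = (4.663 − 3.968)/(1.751 − (0)) = 0.397.
μ = 3.968 − (0)·0.397 = 3.968.

μ ≈ 3.968, σ ≈ 0.397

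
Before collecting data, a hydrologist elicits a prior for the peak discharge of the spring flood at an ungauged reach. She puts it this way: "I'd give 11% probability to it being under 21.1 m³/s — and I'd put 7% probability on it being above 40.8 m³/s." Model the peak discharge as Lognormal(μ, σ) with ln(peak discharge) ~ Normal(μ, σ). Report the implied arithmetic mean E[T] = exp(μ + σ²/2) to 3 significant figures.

E[T] ≈ 29.3 m³/s

If T ~ Lognormal(μ,σ) then ln T ~ Normal(μ,σ), so the p-quantile of ln T is μ + z_p·σ.
ln(21.1) = 3.049 and ln(40.8) = 3.709; z_{0.11} = -1.227, z_{0.93} = 1.476.
σ = (3.709 − 3.049)/(1.476 − (-1.227)) = 0.244.
μ = 3.049 − (-1.227)·0.244 = 3.349.
E[T] = exp(μ + σ²/2) = exp(3.349 + 0.0298) = 29.3 m³/s.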